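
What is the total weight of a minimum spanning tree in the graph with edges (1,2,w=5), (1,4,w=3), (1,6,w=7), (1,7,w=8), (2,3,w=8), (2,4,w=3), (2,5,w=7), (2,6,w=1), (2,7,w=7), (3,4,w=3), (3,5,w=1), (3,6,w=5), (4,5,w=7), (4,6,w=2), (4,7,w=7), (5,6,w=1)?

Apply Kruskal's algorithm (sort edges by weight, add if no cycle):

Sorted edges by weight:
  (2,6) w=1
  (3,5) w=1
  (5,6) w=1
  (4,6) w=2
  (1,4) w=3
  (2,4) w=3
  (3,4) w=3
  (1,2) w=5
  (3,6) w=5
  (1,6) w=7
  (2,5) w=7
  (2,7) w=7
  (4,5) w=7
  (4,7) w=7
  (1,7) w=8
  (2,3) w=8

Add edge (2,6) w=1 -- no cycle. Running total: 1
Add edge (3,5) w=1 -- no cycle. Running total: 2
Add edge (5,6) w=1 -- no cycle. Running total: 3
Add edge (4,6) w=2 -- no cycle. Running total: 5
Add edge (1,4) w=3 -- no cycle. Running total: 8
Skip edge (2,4) w=3 -- would create cycle
Skip edge (3,4) w=3 -- would create cycle
Skip edge (1,2) w=5 -- would create cycle
Skip edge (3,6) w=5 -- would create cycle
Skip edge (1,6) w=7 -- would create cycle
Skip edge (2,5) w=7 -- would create cycle
Add edge (2,7) w=7 -- no cycle. Running total: 15

MST edges: (2,6,w=1), (3,5,w=1), (5,6,w=1), (4,6,w=2), (1,4,w=3), (2,7,w=7)
Total MST weight: 1 + 1 + 1 + 2 + 3 + 7 = 15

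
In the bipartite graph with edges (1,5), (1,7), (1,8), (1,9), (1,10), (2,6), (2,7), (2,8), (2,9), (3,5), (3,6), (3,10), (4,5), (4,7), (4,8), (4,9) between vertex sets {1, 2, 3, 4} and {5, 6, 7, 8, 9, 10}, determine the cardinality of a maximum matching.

Step 1: List the neighbors of each left vertex:
  1: 5, 7, 8, 9, 10
  2: 6, 7, 8, 9
  3: 5, 6, 10
  4: 5, 7, 8, 9

Step 2: Greedily match left vertices, then look for augmenting paths:
  Match 1 -- 5
  Match 2 -- 6
  Match 3 -- 10
  Match 4 -- 7
  No augmenting path remains.

Step 3: Verify this is maximum:
  Matching size 4 = min(|L|, |R|) = min(4, 6), which is an upper bound, so this matching is maximum.

Maximum matching: {(1,5), (2,6), (3,10), (4,7)}
Size: 4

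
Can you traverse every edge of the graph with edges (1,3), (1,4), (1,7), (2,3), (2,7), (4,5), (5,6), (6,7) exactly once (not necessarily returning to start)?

Step 1: Find the degree of each vertex:
  deg(1) = 3
  deg(2) = 2
  deg(3) = 2
  deg(4) = 2
  deg(5) = 2
  deg(6) = 2
  deg(7) = 3

Step 2: Count vertices with odd degree:
  Odd-degree vertices: 1, 7 (2 total)

Step 3: Apply Euler's theorem:
  - Eulerian circuit exists iff graph is connected and all vertices have even degree
  - Eulerian path exists iff graph is connected and has 0 or 2 odd-degree vertices

Graph is connected with exactly 2 odd-degree vertices (1, 7).
Eulerian path exists (starting and ending at the odd-degree vertices), but no Eulerian circuit.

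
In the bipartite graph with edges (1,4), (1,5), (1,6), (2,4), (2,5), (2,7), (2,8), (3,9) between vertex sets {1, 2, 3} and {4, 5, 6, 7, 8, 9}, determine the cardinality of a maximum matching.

Step 1: List the neighbors of each left vertex:
  1: 4, 5, 6
  2: 4, 5, 7, 8
  3: 9

Step 2: Greedily match left vertices, then look for augmenting paths:
  Match 1 -- 4
  Match 2 -- 5
  Match 3 -- 9
  No augmenting path remains.

Step 3: Verify this is maximum:
  Matching size 3 = min(|L|, |R|) = min(3, 6), which is an upper bound, so this matching is maximum.

Maximum matching: {(1,4), (2,5), (3,9)}
Size: 3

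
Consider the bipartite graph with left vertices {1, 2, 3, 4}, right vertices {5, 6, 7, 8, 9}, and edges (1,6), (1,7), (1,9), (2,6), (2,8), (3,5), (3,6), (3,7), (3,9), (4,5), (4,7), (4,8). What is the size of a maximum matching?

Step 1: List the neighbors of each left vertex:
  1: 6, 7, 9
  2: 6, 8
  3: 5, 6, 7, 9
  4: 5, 7, 8

Step 2: Greedily match left vertices, then look for augmenting paths:
  Match 1 -- 6
  Match 2 -- 8
  Match 3 -- 5
  Match 4 -- 7
  No augmenting path remains.

Step 3: Verify this is maximum:
  Matching size 4 = min(|L|, |R|) = min(4, 5), which is an upper bound, so this matching is maximum.

Maximum matching: {(1,6), (2,8), (3,5), (4,7)}
Size: 4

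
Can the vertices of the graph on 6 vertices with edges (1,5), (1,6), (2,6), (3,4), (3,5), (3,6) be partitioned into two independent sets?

Step 1: Attempt 2-coloring using BFS:
  Start at vertex 1, assign color 0
  Color vertex 5 with color 1 (neighbor of 1)
  Color vertex 6 with color 1 (neighbor of 1)
  Color vertex 3 with color 0 (neighbor of 5)
  Color vertex 2 with color 0 (neighbor of 6)
  Color vertex 4 with color 1 (neighbor of 3)

Step 2: 2-coloring succeeded. No conflicts found.
  Set A (color 0): {1, 2, 3}
  Set B (color 1): {4, 5, 6}

The graph is bipartite with partition {1, 2, 3}, {4, 5, 6}.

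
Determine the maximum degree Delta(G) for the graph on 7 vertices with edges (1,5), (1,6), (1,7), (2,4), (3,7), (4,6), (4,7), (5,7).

Step 1: Count edges incident to each vertex:
  deg(1) = 3 (neighbors: 5, 6, 7)
  deg(2) = 1 (neighbors: 4)
  deg(3) = 1 (neighbors: 7)
  deg(4) = 3 (neighbors: 2, 6, 7)
  deg(5) = 2 (neighbors: 1, 7)
  deg(6) = 2 (neighbors: 1, 4)
  deg(7) = 4 (neighbors: 1, 3, 4, 5)

Step 2: Find maximum:
  max(3, 1, 1, 3, 2, 2, 4) = 4 (vertex 7)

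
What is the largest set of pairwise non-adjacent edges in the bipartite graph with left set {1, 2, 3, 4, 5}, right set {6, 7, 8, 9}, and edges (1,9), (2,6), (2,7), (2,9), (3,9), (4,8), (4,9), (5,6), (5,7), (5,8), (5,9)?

Step 1: List the neighbors of each left vertex:
  1: 9
  2: 6, 7, 9
  3: 9
  4: 8, 9
  5: 6, 7, 8, 9

Step 2: Greedily match left vertices, then look for augmenting paths:
  Match 1 -- 9
  Match 2 -- 6
  Match 4 -- 8
  Match 5 -- 7
  No augmenting path remains.

Step 3: Verify this is maximum:
  Matching size 4 = min(|L|, |R|) = min(5, 4), which is an upper bound, so this matching is maximum.

Maximum matching: {(1,9), (2,6), (4,8), (5,7)}
Size: 4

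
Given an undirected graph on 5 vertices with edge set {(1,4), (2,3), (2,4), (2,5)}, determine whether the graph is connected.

Step 1: Build adjacency list from edges:
  1: 4
  2: 3, 4, 5
  3: 2
  4: 1, 2
  5: 2

Step 2: Run BFS/DFS from vertex 1:
  Visited: {1, 4, 2, 3, 5}
  Reached 5 of 5 vertices

Step 3: All 5 vertices reached from vertex 1, so the graph is connected.
Answer: Yes, the graph is connected.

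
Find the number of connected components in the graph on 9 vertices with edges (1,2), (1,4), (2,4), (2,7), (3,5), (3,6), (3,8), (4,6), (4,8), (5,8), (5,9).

Step 1: Build adjacency list from edges:
  1: 2, 4
  2: 1, 4, 7
  3: 5, 6, 8
  4: 1, 2, 6, 8
  5: 3, 8, 9
  6: 3, 4
  7: 2
  8: 3, 4, 5
  9: 5

Step 2: Run BFS/DFS from vertex 1:
  Visited: {1, 2, 4, 7, 6, 8, 3, 5, 9}
  Reached 9 of 9 vertices

Step 3: All 9 vertices reached from vertex 1, so the graph is connected.
Number of connected components: 1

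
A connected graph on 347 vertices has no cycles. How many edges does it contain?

A tree on n vertices always has exactly n - 1 edges.
For n = 347: edges = 347 - 1 = 346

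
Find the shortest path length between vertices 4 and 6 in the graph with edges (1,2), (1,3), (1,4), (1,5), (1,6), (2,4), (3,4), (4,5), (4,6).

Step 1: Build adjacency list:
  1: 2, 3, 4, 5, 6
  2: 1, 4
  3: 1, 4
  4: 1, 2, 3, 5, 6
  5: 1, 4
  6: 1, 4

Step 2: BFS from vertex 4 to find shortest path to 6:
  vertex 1 reached at distance 1
  vertex 2 reached at distance 1
  vertex 3 reached at distance 1
  vertex 5 reached at distance 1
  vertex 6 reached at distance 1

Step 3: Shortest path: 4 -> 6
Path length: 1 edge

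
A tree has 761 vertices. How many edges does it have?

A tree on n vertices always has exactly n - 1 edges.
For n = 761: edges = 761 - 1 = 760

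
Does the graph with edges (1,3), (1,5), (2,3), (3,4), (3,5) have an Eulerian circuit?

Step 1: Find the degree of each vertex:
  deg(1) = 2
  deg(2) = 1
  deg(3) = 4
  deg(4) = 1
  deg(5) = 2

Step 2: Count vertices with odd degree:
  Odd-degree vertices: 2, 4 (2 total)

Step 3: Apply Euler's theorem:
  - Eulerian circuit exists iff graph is connected and all vertices have even degree
  - Eulerian path exists iff graph is connected and has 0 or 2 odd-degree vertices

Graph is connected with exactly 2 odd-degree vertices (2, 4).
Eulerian path exists (starting and ending at the odd-degree vertices), but no Eulerian circuit.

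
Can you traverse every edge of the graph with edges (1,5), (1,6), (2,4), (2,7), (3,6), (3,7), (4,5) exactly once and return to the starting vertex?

Step 1: Find the degree of each vertex:
  deg(1) = 2
  deg(2) = 2
  deg(3) = 2
  deg(4) = 2
  deg(5) = 2
  deg(6) = 2
  deg(7) = 2

Step 2: Count vertices with odd degree:
  All vertices have even degree (0 odd-degree vertices)

Step 3: Apply Euler's theorem:
  - Eulerian circuit exists iff graph is connected and all vertices have even degree
  - Eulerian path exists iff graph is connected and has 0 or 2 odd-degree vertices

Graph is connected with 0 odd-degree vertices.
Both Eulerian circuit and Eulerian path exist.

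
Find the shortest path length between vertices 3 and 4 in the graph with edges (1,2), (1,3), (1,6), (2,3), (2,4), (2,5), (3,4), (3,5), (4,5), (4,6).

Step 1: Build adjacency list:
  1: 2, 3, 6
  2: 1, 3, 4, 5
  3: 1, 2, 4, 5
  4: 2, 3, 5, 6
  5: 2, 3, 4
  6: 1, 4

Step 2: BFS from vertex 3 to find shortest path to 4:
  vertex 1 reached at distance 1
  vertex 2 reached at distance 1
  vertex 4 reached at distance 1

Step 3: Shortest path: 3 -> 4
Path length: 1 edge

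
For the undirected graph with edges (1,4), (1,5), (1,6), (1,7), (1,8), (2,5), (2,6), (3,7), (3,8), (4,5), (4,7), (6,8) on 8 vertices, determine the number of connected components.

Step 1: Build adjacency list from edges:
  1: 4, 5, 6, 7, 8
  2: 5, 6
  3: 7, 8
  4: 1, 5, 7
  5: 1, 2, 4
  6: 1, 2, 8
  7: 1, 3, 4
  8: 1, 3, 6

Step 2: Run BFS/DFS from vertex 1:
  Visited: {1, 4, 5, 6, 7, 8, 2, 3}
  Reached 8 of 8 vertices

Step 3: All 8 vertices reached from vertex 1, so the graph is connected.
Number of connected components: 1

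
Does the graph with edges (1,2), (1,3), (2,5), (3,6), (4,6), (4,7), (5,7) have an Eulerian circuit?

Step 1: Find the degree of each vertex:
  deg(1) = 2
  deg(2) = 2
  deg(3) = 2
  deg(4) = 2
  deg(5) = 2
  deg(6) = 2
  deg(7) = 2

Step 2: Count vertices with odd degree:
  All vertices have even degree (0 odd-degree vertices)

Step 3: Apply Euler's theorem:
  - Eulerian circuit exists iff graph is connected and all vertices have even degree
  - Eulerian path exists iff graph is connected and has 0 or 2 odd-degree vertices

Graph is connected with 0 odd-degree vertices.
Both Eulerian circuit and Eulerian path exist.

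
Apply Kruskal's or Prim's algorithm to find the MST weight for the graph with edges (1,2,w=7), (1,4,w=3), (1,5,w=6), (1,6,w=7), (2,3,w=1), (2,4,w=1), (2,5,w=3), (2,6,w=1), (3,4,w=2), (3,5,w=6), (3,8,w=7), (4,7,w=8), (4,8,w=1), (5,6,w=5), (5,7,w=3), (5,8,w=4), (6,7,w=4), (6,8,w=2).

Apply Kruskal's algorithm (sort edges by weight, add if no cycle):

Sorted edges by weight:
  (2,3) w=1
  (2,4) w=1
  (2,6) w=1
  (4,8) w=1
  (3,4) w=2
  (6,8) w=2
  (1,4) w=3
  (2,5) w=3
  (5,7) w=3
  (5,8) w=4
  (6,7) w=4
  (5,6) w=5
  (1,5) w=6
  (3,5) w=6
  (1,6) w=7
  (1,2) w=7
  (3,8) w=7
  (4,7) w=8

Add edge (2,3) w=1 -- no cycle. Running total: 1
Add edge (2,4) w=1 -- no cycle. Running total: 2
Add edge (2,6) w=1 -- no cycle. Running total: 3
Add edge (4,8) w=1 -- no cycle. Running total: 4
Skip edge (3,4) w=2 -- would create cycle
Skip edge (6,8) w=2 -- would create cycle
Add edge (1,4) w=3 -- no cycle. Running total: 7
Add edge (2,5) w=3 -- no cycle. Running total: 10
Add edge (5,7) w=3 -- no cycle. Running total: 13

MST edges: (2,3,w=1), (2,4,w=1), (2,6,w=1), (4,8,w=1), (1,4,w=3), (2,5,w=3), (5,7,w=3)
Total MST weight: 1 + 1 + 1 + 1 + 3 + 3 + 3 = 13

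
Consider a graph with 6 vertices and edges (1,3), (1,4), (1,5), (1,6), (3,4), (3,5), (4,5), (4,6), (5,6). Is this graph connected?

Step 1: Build adjacency list from edges:
  1: 3, 4, 5, 6
  2: (none)
  3: 1, 4, 5
  4: 1, 3, 5, 6
  5: 1, 3, 4, 6
  6: 1, 4, 5

Step 2: Run BFS/DFS from vertex 1:
  Visited: {1, 3, 4, 5, 6}
  Reached 5 of 6 vertices

Step 3: Only 5 of 6 vertices reached. Graph is disconnected.
Connected components: {1, 3, 4, 5, 6}, {2}
Answer: No, the graph is not connected (2 components).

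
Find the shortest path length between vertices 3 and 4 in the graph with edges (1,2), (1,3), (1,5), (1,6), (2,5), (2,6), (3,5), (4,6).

Step 1: Build adjacency list:
  1: 2, 3, 5, 6
  2: 1, 5, 6
  3: 1, 5
  4: 6
  5: 1, 2, 3
  6: 1, 2, 4

Step 2: BFS from vertex 3 to find shortest path to 4:
  vertex 1 reached at distance 1
  vertex 5 reached at distance 1
  vertex 2 reached at distance 2
  vertex 6 reached at distance 2
  vertex 4 reached at distance 3

Step 3: Shortest path: 3 -> 1 -> 6 -> 4
Path length: 3 edges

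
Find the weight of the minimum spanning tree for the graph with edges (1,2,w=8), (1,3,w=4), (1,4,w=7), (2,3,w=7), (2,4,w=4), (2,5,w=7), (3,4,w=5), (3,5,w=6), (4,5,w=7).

Apply Kruskal's algorithm (sort edges by weight, add if no cycle):

Sorted edges by weight:
  (1,3) w=4
  (2,4) w=4
  (3,4) w=5
  (3,5) w=6
  (1,4) w=7
  (2,5) w=7
  (2,3) w=7
  (4,5) w=7
  (1,2) w=8

Add edge (1,3) w=4 -- no cycle. Running total: 4
Add edge (2,4) w=4 -- no cycle. Running total: 8
Add edge (3,4) w=5 -- no cycle. Running total: 13
Add edge (3,5) w=6 -- no cycle. Running total: 19

MST edges: (1,3,w=4), (2,4,w=4), (3,4,w=5), (3,5,w=6)
Total MST weight: 4 + 4 + 5 + 6 = 19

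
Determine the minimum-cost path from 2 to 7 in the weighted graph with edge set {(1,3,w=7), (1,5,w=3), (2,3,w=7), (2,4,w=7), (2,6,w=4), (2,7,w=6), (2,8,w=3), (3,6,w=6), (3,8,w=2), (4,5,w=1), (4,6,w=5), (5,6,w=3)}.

Step 1: Build adjacency list with weights:
  1: 3(w=7), 5(w=3)
  2: 3(w=7), 4(w=7), 6(w=4), 7(w=6), 8(w=3)
  3: 1(w=7), 2(w=7), 6(w=6), 8(w=2)
  4: 2(w=7), 5(w=1), 6(w=5)
  5: 1(w=3), 4(w=1), 6(w=3)
  6: 2(w=4), 3(w=6), 4(w=5), 5(w=3)
  7: 2(w=6)
  8: 2(w=3), 3(w=2)

Step 2: Apply Dijkstra's algorithm from vertex 2:
  Visit vertex 2 (distance=0)
    Update dist[3] = 7
    Update dist[4] = 7
    Update dist[6] = 4
    Update dist[7] = 6
    Update dist[8] = 3
  Visit vertex 8 (distance=3)
    Update dist[3] = 5
  Visit vertex 6 (distance=4)
    Update dist[5] = 7
  Visit vertex 3 (distance=5)
    Update dist[1] = 12
  Visit vertex 7 (distance=6)

Step 3: Shortest path: 2 -> 7
Total weight: 6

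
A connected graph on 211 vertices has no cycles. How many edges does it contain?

A tree on n vertices always has exactly n - 1 edges.
For n = 211: edges = 211 - 1 = 210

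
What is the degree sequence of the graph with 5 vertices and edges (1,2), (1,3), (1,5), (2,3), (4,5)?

Step 1: Count edges incident to each vertex:
  deg(1) = 3 (neighbors: 2, 3, 5)
  deg(2) = 2 (neighbors: 1, 3)
  deg(3) = 2 (neighbors: 1, 2)
  deg(4) = 1 (neighbors: 5)
  deg(5) = 2 (neighbors: 1, 4)

Step 2: Sort degrees in non-increasing order:
  Degrees: [3, 2, 2, 1, 2] -> sorted: [3, 2, 2, 2, 1]

Degree sequence: [3, 2, 2, 2, 1]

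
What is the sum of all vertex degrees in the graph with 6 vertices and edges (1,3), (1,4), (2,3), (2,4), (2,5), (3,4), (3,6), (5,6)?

Step 1: Count edges incident to each vertex:
  deg(1) = 2 (neighbors: 3, 4)
  deg(2) = 3 (neighbors: 3, 4, 5)
  deg(3) = 4 (neighbors: 1, 2, 4, 6)
  deg(4) = 3 (neighbors: 1, 2, 3)
  deg(5) = 2 (neighbors: 2, 6)
  deg(6) = 2 (neighbors: 3, 5)

Step 2: Sum all degrees:
  2 + 3 + 4 + 3 + 2 + 2 = 16

Verification: sum of degrees = 2 * |E| = 2 * 8 = 16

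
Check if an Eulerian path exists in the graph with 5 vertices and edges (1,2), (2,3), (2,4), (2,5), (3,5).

Step 1: Find the degree of each vertex:
  deg(1) = 1
  deg(2) = 4
  deg(3) = 2
  deg(4) = 1
  deg(5) = 2

Step 2: Count vertices with odd degree:
  Odd-degree vertices: 1, 4 (2 total)

Step 3: Apply Euler's theorem:
  - Eulerian circuit exists iff graph is connected and all vertices have even degree
  - Eulerian path exists iff graph is connected and has 0 or 2 odd-degree vertices

Graph is connected with exactly 2 odd-degree vertices (1, 4).
Eulerian path exists (starting and ending at the odd-degree vertices), but no Eulerian circuit.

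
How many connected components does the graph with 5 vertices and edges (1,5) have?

Step 1: Build adjacency list from edges:
  1: 5
  2: (none)
  3: (none)
  4: (none)
  5: 1

Step 2: Run BFS/DFS from vertex 1:
  Visited: {1, 5}
  Reached 2 of 5 vertices

Step 3: Only 2 of 5 vertices reached. Graph is disconnected.
Connected components: {1, 5}, {2}, {3}, {4}
Number of connected components: 4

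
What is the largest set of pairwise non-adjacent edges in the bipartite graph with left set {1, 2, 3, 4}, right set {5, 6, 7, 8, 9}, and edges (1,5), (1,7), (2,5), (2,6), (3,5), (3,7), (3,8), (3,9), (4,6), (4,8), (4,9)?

Step 1: List the neighbors of each left vertex:
  1: 5, 7
  2: 5, 6
  3: 5, 7, 8, 9
  4: 6, 8, 9

Step 2: Greedily match left vertices, then look for augmenting paths:
  Match 1 -- 5
  Match 2 -- 6
  Match 3 -- 7
  Match 4 -- 8
  No augmenting path remains.

Step 3: Verify this is maximum:
  Matching size 4 = min(|L|, |R|) = min(4, 5), which is an upper bound, so this matching is maximum.

Maximum matching: {(1,5), (2,6), (3,7), (4,8)}
Size: 4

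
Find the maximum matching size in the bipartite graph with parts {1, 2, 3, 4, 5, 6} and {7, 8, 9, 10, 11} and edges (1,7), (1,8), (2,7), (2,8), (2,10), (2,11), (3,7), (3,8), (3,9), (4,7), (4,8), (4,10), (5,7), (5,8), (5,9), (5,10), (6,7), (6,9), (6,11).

Step 1: List the neighbors of each left vertex:
  1: 7, 8
  2: 7, 8, 10, 11
  3: 7, 8, 9
  4: 7, 8, 10
  5: 7, 8, 9, 10
  6: 7, 9, 11

Step 2: Greedily match left vertices, then look for augmenting paths:
  Match 1 -- 7
  Match 2 -- 8
  Match 3 -- 9
  Match 4 -- 10
  Match 6 -- 11
  No augmenting path remains.

Step 3: Verify this is maximum:
  Matching size 5 = min(|L|, |R|) = min(6, 5), which is an upper bound, so this matching is maximum.

Maximum matching: {(1,7), (2,8), (3,9), (4,10), (6,11)}
Size: 5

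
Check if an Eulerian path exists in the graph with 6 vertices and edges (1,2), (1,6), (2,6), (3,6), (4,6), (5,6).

Step 1: Find the degree of each vertex:
  deg(1) = 2
  deg(2) = 2
  deg(3) = 1
  deg(4) = 1
  deg(5) = 1
  deg(6) = 5

Step 2: Count vertices with odd degree:
  Odd-degree vertices: 3, 4, 5, 6 (4 total)

Step 3: Apply Euler's theorem:
  - Eulerian circuit exists iff graph is connected and all vertices have even degree
  - Eulerian path exists iff graph is connected and has 0 or 2 odd-degree vertices

Graph has 4 odd-degree vertices (need 0 or 2).
Neither Eulerian path nor Eulerian circuit exists.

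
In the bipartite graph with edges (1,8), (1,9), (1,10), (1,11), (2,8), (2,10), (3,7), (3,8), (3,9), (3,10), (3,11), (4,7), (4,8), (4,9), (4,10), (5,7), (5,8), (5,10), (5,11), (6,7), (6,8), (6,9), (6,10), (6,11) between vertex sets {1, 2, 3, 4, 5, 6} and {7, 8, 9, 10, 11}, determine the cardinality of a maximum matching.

Step 1: List the neighbors of each left vertex:
  1: 8, 9, 10, 11
  2: 8, 10
  3: 7, 8, 9, 10, 11
  4: 7, 8, 9, 10
  5: 7, 8, 10, 11
  6: 7, 8, 9, 10, 11

Step 2: Greedily match left vertices, then look for augmenting paths:
  Match 1 -- 8
  Match 2 -- 10
  Match 3 -- 7
  Match 4 -- 9
  Match 5 -- 11
  No augmenting path remains.

Step 3: Verify this is maximum:
  Matching size 5 = min(|L|, |R|) = min(6, 5), which is an upper bound, so this matching is maximum.

Maximum matching: {(1,8), (2,10), (3,7), (4,9), (5,11)}
Size: 5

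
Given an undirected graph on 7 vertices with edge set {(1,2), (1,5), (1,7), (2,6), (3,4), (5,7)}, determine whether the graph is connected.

Step 1: Build adjacency list from edges:
  1: 2, 5, 7
  2: 1, 6
  3: 4
  4: 3
  5: 1, 7
  6: 2
  7: 1, 5

Step 2: Run BFS/DFS from vertex 1:
  Visited: {1, 2, 5, 7, 6}
  Reached 5 of 7 vertices

Step 3: Only 5 of 7 vertices reached. Graph is disconnected.
Connected components: {1, 2, 5, 6, 7}, {3, 4}
Answer: No, the graph is not connected (2 components).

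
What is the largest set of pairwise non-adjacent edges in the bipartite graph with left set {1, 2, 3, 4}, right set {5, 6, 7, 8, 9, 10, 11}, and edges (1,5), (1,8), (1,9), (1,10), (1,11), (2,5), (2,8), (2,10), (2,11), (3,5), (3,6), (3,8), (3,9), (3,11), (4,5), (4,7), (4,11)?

Step 1: List the neighbors of each left vertex:
  1: 5, 8, 9, 10, 11
  2: 5, 8, 10, 11
  3: 5, 6, 8, 9, 11
  4: 5, 7, 11

Step 2: Greedily match left vertices, then look for augmenting paths:
  Match 1 -- 5
  Match 2 -- 8
  Match 3 -- 6
  Match 4 -- 7
  No augmenting path remains.

Step 3: Verify this is maximum:
  Matching size 4 = min(|L|, |R|) = min(4, 7), which is an upper bound, so this matching is maximum.

Maximum matching: {(1,5), (2,8), (3,6), (4,7)}
Size: 4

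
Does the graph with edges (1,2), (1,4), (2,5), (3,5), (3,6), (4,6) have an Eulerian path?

Step 1: Find the degree of each vertex:
  deg(1) = 2
  deg(2) = 2
  deg(3) = 2
  deg(4) = 2
  deg(5) = 2
  deg(6) = 2

Step 2: Count vertices with odd degree:
  All vertices have even degree (0 odd-degree vertices)

Step 3: Apply Euler's theorem:
  - Eulerian circuit exists iff graph is connected and all vertices have even degree
  - Eulerian path exists iff graph is connected and has 0 or 2 odd-degree vertices

Graph is connected with 0 odd-degree vertices.
Both Eulerian circuit and Eulerian path exist.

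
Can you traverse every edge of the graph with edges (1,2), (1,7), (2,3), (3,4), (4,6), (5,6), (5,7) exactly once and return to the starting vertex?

Step 1: Find the degree of each vertex:
  deg(1) = 2
  deg(2) = 2
  deg(3) = 2
  deg(4) = 2
  deg(5) = 2
  deg(6) = 2
  deg(7) = 2

Step 2: Count vertices with odd degree:
  All vertices have even degree (0 odd-degree vertices)

Step 3: Apply Euler's theorem:
  - Eulerian circuit exists iff graph is connected and all vertices have even degree
  - Eulerian path exists iff graph is connected and has 0 or 2 odd-degree vertices

Graph is connected with 0 odd-degree vertices.
Both Eulerian circuit and Eulerian path exist.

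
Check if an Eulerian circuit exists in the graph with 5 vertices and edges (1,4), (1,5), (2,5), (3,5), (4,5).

Step 1: Find the degree of each vertex:
  deg(1) = 2
  deg(2) = 1
  deg(3) = 1
  deg(4) = 2
  deg(5) = 4

Step 2: Count vertices with odd degree:
  Odd-degree vertices: 2, 3 (2 total)

Step 3: Apply Euler's theorem:
  - Eulerian circuit exists iff graph is connected and all vertices have even degree
  - Eulerian path exists iff graph is connected and has 0 or 2 odd-degree vertices

Graph is connected with exactly 2 odd-degree vertices (2, 3).
Eulerian path exists (starting and ending at the odd-degree vertices), but no Eulerian circuit.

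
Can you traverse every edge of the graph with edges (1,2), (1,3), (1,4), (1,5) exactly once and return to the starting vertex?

Step 1: Find the degree of each vertex:
  deg(1) = 4
  deg(2) = 1
  deg(3) = 1
  deg(4) = 1
  deg(5) = 1

Step 2: Count vertices with odd degree:
  Odd-degree vertices: 2, 3, 4, 5 (4 total)

Step 3: Apply Euler's theorem:
  - Eulerian circuit exists iff graph is connected and all vertices have even degree
  - Eulerian path exists iff graph is connected and has 0 or 2 odd-degree vertices

Graph has 4 odd-degree vertices (need 0 or 2).
Neither Eulerian path nor Eulerian circuit exists.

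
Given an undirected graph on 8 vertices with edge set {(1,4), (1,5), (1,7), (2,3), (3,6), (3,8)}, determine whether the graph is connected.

Step 1: Build adjacency list from edges:
  1: 4, 5, 7
  2: 3
  3: 2, 6, 8
  4: 1
  5: 1
  6: 3
  7: 1
  8: 3

Step 2: Run BFS/DFS from vertex 1:
  Visited: {1, 4, 5, 7}
  Reached 4 of 8 vertices

Step 3: Only 4 of 8 vertices reached. Graph is disconnected.
Connected components: {1, 4, 5, 7}, {2, 3, 6, 8}
Answer: No, the graph is not connected (2 components).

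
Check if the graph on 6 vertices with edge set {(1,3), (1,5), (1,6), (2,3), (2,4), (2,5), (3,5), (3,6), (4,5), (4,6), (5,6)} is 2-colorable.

Step 1: Attempt 2-coloring using BFS:
  Start at vertex 1, assign color 0
  Color vertex 3 with color 1 (neighbor of 1)
  Color vertex 5 with color 1 (neighbor of 1)
  Color vertex 6 with color 1 (neighbor of 1)
  Color vertex 2 with color 0 (neighbor of 3)

Step 2: Conflict found! Vertices 3 and 5 are adjacent but have the same color.
This means the graph contains an odd cycle.

The graph is NOT bipartite.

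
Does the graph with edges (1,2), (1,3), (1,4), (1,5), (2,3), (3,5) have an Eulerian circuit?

Step 1: Find the degree of each vertex:
  deg(1) = 4
  deg(2) = 2
  deg(3) = 3
  deg(4) = 1
  deg(5) = 2

Step 2: Count vertices with odd degree:
  Odd-degree vertices: 3, 4 (2 total)

Step 3: Apply Euler's theorem:
  - Eulerian circuit exists iff graph is connected and all vertices have even degree
  - Eulerian path exists iff graph is connected and has 0 or 2 odd-degree vertices

Graph is connected with exactly 2 odd-degree vertices (3, 4).
Eulerian path exists (starting and ending at the odd-degree vertices), but no Eulerian circuit.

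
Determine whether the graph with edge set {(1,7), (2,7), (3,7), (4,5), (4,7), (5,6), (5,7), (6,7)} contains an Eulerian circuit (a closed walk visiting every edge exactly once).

Step 1: Find the degree of each vertex:
  deg(1) = 1
  deg(2) = 1
  deg(3) = 1
  deg(4) = 2
  deg(5) = 3
  deg(6) = 2
  deg(7) = 6

Step 2: Count vertices with odd degree:
  Odd-degree vertices: 1, 2, 3, 5 (4 total)

Step 3: Apply Euler's theorem:
  - Eulerian circuit exists iff graph is connected and all vertices have even degree
  - Eulerian path exists iff graph is connected and has 0 or 2 odd-degree vertices

Graph has 4 odd-degree vertices (need 0 or 2).
Neither Eulerian path nor Eulerian circuit exists.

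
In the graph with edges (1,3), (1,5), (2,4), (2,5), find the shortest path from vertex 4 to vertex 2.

Step 1: Build adjacency list:
  1: 3, 5
  2: 4, 5
  3: 1
  4: 2
  5: 1, 2

Step 2: BFS from vertex 4 to find shortest path to 2:
  vertex 2 reached at distance 1

Step 3: Shortest path: 4 -> 2
Path length: 1 edge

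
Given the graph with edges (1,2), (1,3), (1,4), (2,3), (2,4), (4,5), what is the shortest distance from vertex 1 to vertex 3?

Step 1: Build adjacency list:
  1: 2, 3, 4
  2: 1, 3, 4
  3: 1, 2
  4: 1, 2, 5
  5: 4

Step 2: BFS from vertex 1 to find shortest path to 3:
  vertex 2 reached at distance 1
  vertex 3 reached at distance 1

Step 3: Shortest path: 1 -> 3
Path length: 1 edge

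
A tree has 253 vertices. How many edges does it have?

A tree on n vertices always has exactly n - 1 edges.
For n = 253: edges = 253 - 1 = 252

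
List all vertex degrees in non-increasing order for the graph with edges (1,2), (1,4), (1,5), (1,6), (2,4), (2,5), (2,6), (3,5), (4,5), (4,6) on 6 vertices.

Step 1: Count edges incident to each vertex:
  deg(1) = 4 (neighbors: 2, 4, 5, 6)
  deg(2) = 4 (neighbors: 1, 4, 5, 6)
  deg(3) = 1 (neighbors: 5)
  deg(4) = 4 (neighbors: 1, 2, 5, 6)
  deg(5) = 4 (neighbors: 1, 2, 3, 4)
  deg(6) = 3 (neighbors: 1, 2, 4)

Step 2: Sort degrees in non-increasing order:
  Degrees: [4, 4, 1, 4, 4, 3] -> sorted: [4, 4, 4, 4, 3, 1]

Degree sequence: [4, 4, 4, 4, 3, 1]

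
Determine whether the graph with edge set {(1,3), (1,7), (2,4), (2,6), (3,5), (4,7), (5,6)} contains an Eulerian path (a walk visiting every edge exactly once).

Step 1: Find the degree of each vertex:
  deg(1) = 2
  deg(2) = 2
  deg(3) = 2
  deg(4) = 2
  deg(5) = 2
  deg(6) = 2
  deg(7) = 2

Step 2: Count vertices with odd degree:
  All vertices have even degree (0 odd-degree vertices)

Step 3: Apply Euler's theorem:
  - Eulerian circuit exists iff graph is connected and all vertices have even degree
  - Eulerian path exists iff graph is connected and has 0 or 2 odd-degree vertices

Graph is connected with 0 odd-degree vertices.
Both Eulerian circuit and Eulerian path exist.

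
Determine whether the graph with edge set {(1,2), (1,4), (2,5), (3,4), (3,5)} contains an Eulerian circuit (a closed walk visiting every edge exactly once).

Step 1: Find the degree of each vertex:
  deg(1) = 2
  deg(2) = 2
  deg(3) = 2
  deg(4) = 2
  deg(5) = 2

Step 2: Count vertices with odd degree:
  All vertices have even degree (0 odd-degree vertices)

Step 3: Apply Euler's theorem:
  - Eulerian circuit exists iff graph is connected and all vertices have even degree
  - Eulerian path exists iff graph is connected and has 0 or 2 odd-degree vertices

Graph is connected with 0 odd-degree vertices.
Both Eulerian circuit and Eulerian path exist.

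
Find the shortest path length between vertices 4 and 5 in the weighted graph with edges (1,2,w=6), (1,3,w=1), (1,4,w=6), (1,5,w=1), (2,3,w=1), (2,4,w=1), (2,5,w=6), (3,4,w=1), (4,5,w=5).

Step 1: Build adjacency list with weights:
  1: 2(w=6), 3(w=1), 4(w=6), 5(w=1)
  2: 1(w=6), 3(w=1), 4(w=1), 5(w=6)
  3: 1(w=1), 2(w=1), 4(w=1)
  4: 1(w=6), 2(w=1), 3(w=1), 5(w=5)
  5: 1(w=1), 2(w=6), 4(w=5)

Step 2: Apply Dijkstra's algorithm from vertex 4:
  Visit vertex 4 (distance=0)
    Update dist[1] = 6
    Update dist[2] = 1
    Update dist[3] = 1
    Update dist[5] = 5
  Visit vertex 2 (distance=1)
  Visit vertex 3 (distance=1)
    Update dist[1] = 2
  Visit vertex 1 (distance=2)
    Update dist[5] = 3
  Visit vertex 5 (distance=3)

Step 3: Shortest path: 4 -> 3 -> 1 -> 5
Total weight: 1 + 1 + 1 = 3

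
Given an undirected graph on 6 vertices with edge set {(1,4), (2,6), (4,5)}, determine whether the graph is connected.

Step 1: Build adjacency list from edges:
  1: 4
  2: 6
  3: (none)
  4: 1, 5
  5: 4
  6: 2

Step 2: Run BFS/DFS from vertex 1:
  Visited: {1, 4, 5}
  Reached 3 of 6 vertices

Step 3: Only 3 of 6 vertices reached. Graph is disconnected.
Connected components: {1, 4, 5}, {2, 6}, {3}
Answer: No, the graph is not connected (3 components).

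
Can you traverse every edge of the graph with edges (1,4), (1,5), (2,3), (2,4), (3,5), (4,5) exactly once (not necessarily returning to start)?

Step 1: Find the degree of each vertex:
  deg(1) = 2
  deg(2) = 2
  deg(3) = 2
  deg(4) = 3
  deg(5) = 3

Step 2: Count vertices with odd degree:
  Odd-degree vertices: 4, 5 (2 total)

Step 3: Apply Euler's theorem:
  - Eulerian circuit exists iff graph is connected and all vertices have even degree
  - Eulerian path exists iff graph is connected and has 0 or 2 odd-degree vertices

Graph is connected with exactly 2 odd-degree vertices (4, 5).
Eulerian path exists (starting and ending at the odd-degree vertices), but no Eulerian circuit.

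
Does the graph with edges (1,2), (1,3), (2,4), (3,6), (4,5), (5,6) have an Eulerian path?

Step 1: Find the degree of each vertex:
  deg(1) = 2
  deg(2) = 2
  deg(3) = 2
  deg(4) = 2
  deg(5) = 2
  deg(6) = 2

Step 2: Count vertices with odd degree:
  All vertices have even degree (0 odd-degree vertices)

Step 3: Apply Euler's theorem:
  - Eulerian circuit exists iff graph is connected and all vertices have even degree
  - Eulerian path exists iff graph is connected and has 0 or 2 odd-degree vertices

Graph is connected with 0 odd-degree vertices.
Both Eulerian circuit and Eulerian path exist.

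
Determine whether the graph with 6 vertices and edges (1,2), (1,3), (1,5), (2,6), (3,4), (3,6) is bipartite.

Step 1: Attempt 2-coloring using BFS:
  Start at vertex 1, assign color 0
  Color vertex 2 with color 1 (neighbor of 1)
  Color vertex 3 with color 1 (neighbor of 1)
  Color vertex 5 with color 1 (neighbor of 1)
  Color vertex 6 with color 0 (neighbor of 2)
  Color vertex 4 with color 0 (neighbor of 3)

Step 2: 2-coloring succeeded. No conflicts found.
  Set A (color 0): {1, 4, 6}
  Set B (color 1): {2, 3, 5}

The graph is bipartite with partition {1, 4, 6}, {2, 3, 5}.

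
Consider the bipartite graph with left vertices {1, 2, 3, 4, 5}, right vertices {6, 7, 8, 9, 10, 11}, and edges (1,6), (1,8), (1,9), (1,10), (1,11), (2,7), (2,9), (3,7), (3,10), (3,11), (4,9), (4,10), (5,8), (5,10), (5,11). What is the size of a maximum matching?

Step 1: List the neighbors of each left vertex:
  1: 6, 8, 9, 10, 11
  2: 7, 9
  3: 7, 10, 11
  4: 9, 10
  5: 8, 10, 11

Step 2: Greedily match left vertices, then look for augmenting paths:
  Match 1 -- 6
  Match 2 -- 7
  Match 3 -- 10
  Match 4 -- 9
  Match 5 -- 8
  No augmenting path remains.

Step 3: Verify this is maximum:
  Matching size 5 = min(|L|, |R|) = min(5, 6), which is an upper bound, so this matching is maximum.

Maximum matching: {(1,6), (2,7), (3,10), (4,9), (5,8)}
Size: 5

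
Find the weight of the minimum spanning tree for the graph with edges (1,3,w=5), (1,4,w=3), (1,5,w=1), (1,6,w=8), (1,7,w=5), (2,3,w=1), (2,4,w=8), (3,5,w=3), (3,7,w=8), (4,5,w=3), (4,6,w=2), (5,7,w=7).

Apply Kruskal's algorithm (sort edges by weight, add if no cycle):

Sorted edges by weight:
  (1,5) w=1
  (2,3) w=1
  (4,6) w=2
  (1,4) w=3
  (3,5) w=3
  (4,5) w=3
  (1,3) w=5
  (1,7) w=5
  (5,7) w=7
  (1,6) w=8
  (2,4) w=8
  (3,7) w=8

Add edge (1,5) w=1 -- no cycle. Running total: 1
Add edge (2,3) w=1 -- no cycle. Running total: 2
Add edge (4,6) w=2 -- no cycle. Running total: 4
Add edge (1,4) w=3 -- no cycle. Running total: 7
Add edge (3,5) w=3 -- no cycle. Running total: 10
Skip edge (4,5) w=3 -- would create cycle
Skip edge (1,3) w=5 -- would create cycle
Add edge (1,7) w=5 -- no cycle. Running total: 15

MST edges: (1,5,w=1), (2,3,w=1), (4,6,w=2), (1,4,w=3), (3,5,w=3), (1,7,w=5)
Total MST weight: 1 + 1 + 2 + 3 + 3 + 5 = 15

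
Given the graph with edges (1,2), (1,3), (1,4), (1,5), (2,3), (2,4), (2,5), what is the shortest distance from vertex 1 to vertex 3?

Step 1: Build adjacency list:
  1: 2, 3, 4, 5
  2: 1, 3, 4, 5
  3: 1, 2
  4: 1, 2
  5: 1, 2

Step 2: BFS from vertex 1 to find shortest path to 3:
  vertex 2 reached at distance 1
  vertex 3 reached at distance 1

Step 3: Shortest path: 1 -> 3
Path length: 1 edge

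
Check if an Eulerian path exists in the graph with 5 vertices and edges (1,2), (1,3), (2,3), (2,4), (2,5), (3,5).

Step 1: Find the degree of each vertex:
  deg(1) = 2
  deg(2) = 4
  deg(3) = 3
  deg(4) = 1
  deg(5) = 2

Step 2: Count vertices with odd degree:
  Odd-degree vertices: 3, 4 (2 total)

Step 3: Apply Euler's theorem:
  - Eulerian circuit exists iff graph is connected and all vertices have even degree
  - Eulerian path exists iff graph is connected and has 0 or 2 odd-degree vertices

Graph is connected with exactly 2 odd-degree vertices (3, 4).
Eulerian path exists (starting and ending at the odd-degree vertices), but no Eulerian circuit.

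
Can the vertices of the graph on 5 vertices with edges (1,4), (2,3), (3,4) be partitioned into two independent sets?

Step 1: Attempt 2-coloring using BFS:
  Start at vertex 1, assign color 0
  Color vertex 4 with color 1 (neighbor of 1)
  Color vertex 3 with color 0 (neighbor of 4)
  Color vertex 2 with color 1 (neighbor of 3)
  Start new component at vertex 5, assign color 0

Step 2: 2-coloring succeeded. No conflicts found.
  Set A (color 0): {1, 3, 5}
  Set B (color 1): {2, 4}

The graph is bipartite with partition {1, 3, 5}, {2, 4}.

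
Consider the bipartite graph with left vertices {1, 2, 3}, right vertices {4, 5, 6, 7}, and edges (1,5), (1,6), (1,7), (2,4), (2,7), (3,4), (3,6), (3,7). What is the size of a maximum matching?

Step 1: List the neighbors of each left vertex:
  1: 5, 6, 7
  2: 4, 7
  3: 4, 6, 7

Step 2: Greedily match left vertices, then look for augmenting paths:
  Match 1 -- 5
  Match 2 -- 4
  Match 3 -- 6
  No augmenting path remains.

Step 3: Verify this is maximum:
  Matching size 3 = min(|L|, |R|) = min(3, 4), which is an upper bound, so this matching is maximum.

Maximum matching: {(1,5), (2,4), (3,6)}
Size: 3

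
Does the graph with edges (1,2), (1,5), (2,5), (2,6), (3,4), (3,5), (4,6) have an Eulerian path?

Step 1: Find the degree of each vertex:
  deg(1) = 2
  deg(2) = 3
  deg(3) = 2
  deg(4) = 2
  deg(5) = 3
  deg(6) = 2

Step 2: Count vertices with odd degree:
  Odd-degree vertices: 2, 5 (2 total)

Step 3: Apply Euler's theorem:
  - Eulerian circuit exists iff graph is connected and all vertices have even degree
  - Eulerian path exists iff graph is connected and has 0 or 2 odd-degree vertices

Graph is connected with exactly 2 odd-degree vertices (2, 5).
Eulerian path exists (starting and ending at the odd-degree vertices), but no Eulerian circuit.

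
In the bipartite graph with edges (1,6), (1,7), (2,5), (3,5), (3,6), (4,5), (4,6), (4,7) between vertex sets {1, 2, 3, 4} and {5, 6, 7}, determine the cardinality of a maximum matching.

Step 1: List the neighbors of each left vertex:
  1: 6, 7
  2: 5
  3: 5, 6
  4: 5, 6, 7

Step 2: Greedily match left vertices, then look for augmenting paths:
  Match 1 -- 6
  Match 2 -- 5
  Match 4 -- 7
  No augmenting path remains.

Step 3: Verify this is maximum:
  Matching size 3 = min(|L|, |R|) = min(4, 3), which is an upper bound, so this matching is maximum.

Maximum matching: {(1,6), (2,5), (4,7)}
Size: 3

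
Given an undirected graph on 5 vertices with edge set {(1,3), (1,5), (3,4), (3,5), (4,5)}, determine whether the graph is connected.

Step 1: Build adjacency list from edges:
  1: 3, 5
  2: (none)
  3: 1, 4, 5
  4: 3, 5
  5: 1, 3, 4

Step 2: Run BFS/DFS from vertex 1:
  Visited: {1, 3, 5, 4}
  Reached 4 of 5 vertices

Step 3: Only 4 of 5 vertices reached. Graph is disconnected.
Connected components: {1, 3, 4, 5}, {2}
Answer: No, the graph is not connected (2 components).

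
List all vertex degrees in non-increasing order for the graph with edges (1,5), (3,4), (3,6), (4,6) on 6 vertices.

Step 1: Count edges incident to each vertex:
  deg(1) = 1 (neighbors: 5)
  deg(2) = 0 (neighbors: none)
  deg(3) = 2 (neighbors: 4, 6)
  deg(4) = 2 (neighbors: 3, 6)
  deg(5) = 1 (neighbors: 1)
  deg(6) = 2 (neighbors: 3, 4)

Step 2: Sort degrees in non-increasing order:
  Degrees: [1, 0, 2, 2, 1, 2] -> sorted: [2, 2, 2, 1, 1, 0]

Degree sequence: [2, 2, 2, 1, 1, 0]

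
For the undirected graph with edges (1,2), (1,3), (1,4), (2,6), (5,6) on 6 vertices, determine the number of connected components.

Step 1: Build adjacency list from edges:
  1: 2, 3, 4
  2: 1, 6
  3: 1
  4: 1
  5: 6
  6: 2, 5

Step 2: Run BFS/DFS from vertex 1:
  Visited: {1, 2, 3, 4, 6, 5}
  Reached 6 of 6 vertices

Step 3: All 6 vertices reached from vertex 1, so the graph is connected.
Number of connected components: 1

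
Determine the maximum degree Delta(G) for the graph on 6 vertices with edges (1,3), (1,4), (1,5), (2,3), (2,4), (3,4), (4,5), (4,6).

Step 1: Count edges incident to each vertex:
  deg(1) = 3 (neighbors: 3, 4, 5)
  deg(2) = 2 (neighbors: 3, 4)
  deg(3) = 3 (neighbors: 1, 2, 4)
  deg(4) = 5 (neighbors: 1, 2, 3, 5, 6)
  deg(5) = 2 (neighbors: 1, 4)
  deg(6) = 1 (neighbors: 4)

Step 2: Find maximum:
  max(3, 2, 3, 5, 2, 1) = 5 (vertex 4)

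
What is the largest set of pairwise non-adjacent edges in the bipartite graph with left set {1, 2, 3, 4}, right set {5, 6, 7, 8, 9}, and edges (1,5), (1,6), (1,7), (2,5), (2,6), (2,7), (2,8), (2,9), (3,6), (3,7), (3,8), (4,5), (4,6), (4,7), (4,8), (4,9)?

Step 1: List the neighbors of each left vertex:
  1: 5, 6, 7
  2: 5, 6, 7, 8, 9
  3: 6, 7, 8
  4: 5, 6, 7, 8, 9

Step 2: Greedily match left vertices, then look for augmenting paths:
  Match 1 -- 5
  Match 2 -- 6
  Match 3 -- 7
  Match 4 -- 8
  No augmenting path remains.

Step 3: Verify this is maximum:
  Matching size 4 = min(|L|, |R|) = min(4, 5), which is an upper bound, so this matching is maximum.

Maximum matching: {(1,5), (2,6), (3,7), (4,8)}
Size: 4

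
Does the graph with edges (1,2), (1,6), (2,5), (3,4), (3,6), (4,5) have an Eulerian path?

Step 1: Find the degree of each vertex:
  deg(1) = 2
  deg(2) = 2
  deg(3) = 2
  deg(4) = 2
  deg(5) = 2
  deg(6) = 2

Step 2: Count vertices with odd degree:
  All vertices have even degree (0 odd-degree vertices)

Step 3: Apply Euler's theorem:
  - Eulerian circuit exists iff graph is connected and all vertices have even degree
  - Eulerian path exists iff graph is connected and has 0 or 2 odd-degree vertices

Graph is connected with 0 odd-degree vertices.
Both Eulerian circuit and Eulerian path exist.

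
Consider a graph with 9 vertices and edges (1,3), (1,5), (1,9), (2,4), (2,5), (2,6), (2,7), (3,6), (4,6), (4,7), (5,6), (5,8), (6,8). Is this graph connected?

Step 1: Build adjacency list from edges:
  1: 3, 5, 9
  2: 4, 5, 6, 7
  3: 1, 6
  4: 2, 6, 7
  5: 1, 2, 6, 8
  6: 2, 3, 4, 5, 8
  7: 2, 4
  8: 5, 6
  9: 1

Step 2: Run BFS/DFS from vertex 1:
  Visited: {1, 3, 5, 9, 6, 2, 8, 4, 7}
  Reached 9 of 9 vertices

Step 3: All 9 vertices reached from vertex 1, so the graph is connected.
Answer: Yes, the graph is connected.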